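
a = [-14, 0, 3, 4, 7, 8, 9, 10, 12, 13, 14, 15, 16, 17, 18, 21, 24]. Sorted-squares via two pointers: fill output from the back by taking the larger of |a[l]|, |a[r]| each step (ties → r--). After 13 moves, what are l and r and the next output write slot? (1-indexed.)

l=1 r=17: |-14|<=|24| out[17]=576, r--
l=1 r=16: |-14|<=|21| out[16]=441, r--
l=1 r=15: |-14|<=|18| out[15]=324, r--
l=1 r=14: |-14|<=|17| out[14]=289, r--
l=1 r=13: |-14|<=|16| out[13]=256, r--
l=1 r=12: |-14|<=|15| out[12]=225, r--
l=1 r=11: |-14|<=|14| out[11]=196, r--
l=1 r=10: |-14|>|13| out[10]=196, l++
l=2 r=10: |0|<=|13| out[9]=169, r--
l=2 r=9: |0|<=|12| out[8]=144, r--
l=2 r=8: |0|<=|10| out[7]=100, r--
l=2 r=7: |0|<=|9| out[6]=81, r--
l=2 r=6: |0|<=|8| out[5]=64, r--

l=2, r=5, next write slot=4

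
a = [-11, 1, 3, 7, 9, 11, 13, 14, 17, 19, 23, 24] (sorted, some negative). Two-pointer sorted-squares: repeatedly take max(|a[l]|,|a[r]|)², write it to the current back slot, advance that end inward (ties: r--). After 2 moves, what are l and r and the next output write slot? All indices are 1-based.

l=1, r=10, next write slot=10

[1,12] |-11|<=|24| out[12]=576 → r--
[1,11] |-11|<=|23| out[11]=529 → r--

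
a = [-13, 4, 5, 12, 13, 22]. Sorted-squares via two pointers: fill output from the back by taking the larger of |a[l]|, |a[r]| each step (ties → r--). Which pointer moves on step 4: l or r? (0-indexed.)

r

[0,5] |-13|<=|22| out[5]=484 → r--
[0,4] |-13|<=|13| out[4]=169 → r--
[0,3] |-13|>|12| out[3]=169 → l++
[1,3] |4|<=|12| out[2]=144 → r--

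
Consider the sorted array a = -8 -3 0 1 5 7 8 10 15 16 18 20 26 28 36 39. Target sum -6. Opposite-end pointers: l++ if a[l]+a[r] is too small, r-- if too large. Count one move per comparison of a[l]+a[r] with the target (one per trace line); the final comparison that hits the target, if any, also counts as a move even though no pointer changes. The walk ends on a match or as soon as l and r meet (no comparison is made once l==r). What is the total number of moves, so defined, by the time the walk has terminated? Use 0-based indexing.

15 moves

[0,15] -8+39=31 >-6 → r--
[0,14] -8+36=28 >-6 → r--
[0,13] -8+28=20 >-6 → r--
[0,12] -8+26=18 >-6 → r--
[0,11] -8+20=12 >-6 → r--
[0,10] -8+18=10 >-6 → r--
[0,9] -8+16=8 >-6 → r--
[0,8] -8+15=7 >-6 → r--
[0,7] -8+10=2 >-6 → r--
[0,6] -8+8=0 >-6 → r--
[0,5] -8+7=-1 >-6 → r--
[0,4] -8+5=-3 >-6 → r--
[0,3] -8+1=-7 <-6 → l++
[1,3] -3+1=-2 >-6 → r--
[1,2] -3+0=-3 >-6 → r--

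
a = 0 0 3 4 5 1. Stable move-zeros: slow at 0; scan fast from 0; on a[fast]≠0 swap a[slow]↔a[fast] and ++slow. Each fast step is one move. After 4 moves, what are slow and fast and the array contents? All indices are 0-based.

(s=0,f=0) a[fast]=0 → fast++
(s=0,f=1) a[fast]=0 → fast++
(s=0,f=2) a[fast]=3≠0 swap→a[0]=3 → slow++,fast++
(s=1,f=3) a[fast]=4≠0 swap→a[1]=4 → slow++,fast++

slow=2, fast=4, a=[3, 4, 0, 0, 5, 1]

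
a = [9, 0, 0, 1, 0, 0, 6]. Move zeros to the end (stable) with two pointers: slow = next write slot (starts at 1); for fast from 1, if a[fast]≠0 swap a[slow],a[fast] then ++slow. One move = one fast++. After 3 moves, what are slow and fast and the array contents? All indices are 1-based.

slow=2, fast=4, a=[9, 0, 0, 1, 0, 0, 6]

slow=1 fast=1: a[fast]=9≠0 swap→a[1]=9, slow++,fast++
slow=2 fast=2: a[fast]=0, fast++
slow=2 fast=3: a[fast]=0, fast++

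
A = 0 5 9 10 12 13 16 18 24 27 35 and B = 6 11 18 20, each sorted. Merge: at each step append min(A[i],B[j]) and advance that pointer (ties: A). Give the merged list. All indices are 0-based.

[0, 5, 6, 9, 10, 11, 12, 13, 16, 18, 18, 20, 24, 27, 35]

i=0 j=0: A[i]=0<=B[j]=6 take 0, i++
i=1 j=0: A[i]=5<=B[j]=6 take 5, i++
i=2 j=0: A[i]=9>B[j]=6 take 6, j++
i=2 j=1: A[i]=9<=B[j]=11 take 9, i++
i=3 j=1: A[i]=10<=B[j]=11 take 10, i++
i=4 j=1: A[i]=12>B[j]=11 take 11, j++
i=4 j=2: A[i]=12<=B[j]=18 take 12, i++
i=5 j=2: A[i]=13<=B[j]=18 take 13, i++
i=6 j=2: A[i]=16<=B[j]=18 take 16, i++
i=7 j=2: A[i]=18<=B[j]=18 take 18, i++
i=8 j=2: A[i]=24>B[j]=18 take 18, j++
i=8 j=3: A[i]=24>B[j]=20 take 20, j++
i=8 j=4: B done, take A[i]=24, i++
i=9 j=4: B done, take A[i]=27, i++
i=10 j=4: B done, take A[i]=35, i++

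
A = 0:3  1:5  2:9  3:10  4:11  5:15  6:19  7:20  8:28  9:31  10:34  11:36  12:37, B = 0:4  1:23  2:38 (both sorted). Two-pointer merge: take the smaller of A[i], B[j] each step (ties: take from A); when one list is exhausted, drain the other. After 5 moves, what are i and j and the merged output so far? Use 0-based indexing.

[i=0,j=0] A[i]=3<=B[j]=4 take 3 → i++
[i=1,j=0] A[i]=5>B[j]=4 take 4 → j++
[i=1,j=1] A[i]=5<=B[j]=23 take 5 → i++
[i=2,j=1] A[i]=9<=B[j]=23 take 9 → i++
[i=3,j=1] A[i]=10<=B[j]=23 take 10 → i++

i=4, j=1, merged so far=[3, 4, 5, 9, 10]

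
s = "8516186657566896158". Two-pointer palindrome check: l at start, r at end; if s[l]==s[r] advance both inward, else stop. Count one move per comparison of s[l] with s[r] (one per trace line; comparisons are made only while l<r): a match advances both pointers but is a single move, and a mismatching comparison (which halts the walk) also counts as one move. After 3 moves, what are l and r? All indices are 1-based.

[1,19] '8'=='8' → l++,r--
[2,18] '5'=='5' → l++,r--
[3,17] '1'=='1' → l++,r--

l=4, r=16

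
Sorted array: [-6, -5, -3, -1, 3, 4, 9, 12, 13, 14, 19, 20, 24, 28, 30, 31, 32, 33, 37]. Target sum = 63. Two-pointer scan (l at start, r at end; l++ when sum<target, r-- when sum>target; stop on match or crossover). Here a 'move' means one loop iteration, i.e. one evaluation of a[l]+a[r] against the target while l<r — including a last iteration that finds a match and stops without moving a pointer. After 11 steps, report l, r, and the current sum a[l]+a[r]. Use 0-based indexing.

l=0 r=18: -6+37=31 <63, l++
l=1 r=18: -5+37=32 <63, l++
l=2 r=18: -3+37=34 <63, l++
l=3 r=18: -1+37=36 <63, l++
l=4 r=18: 3+37=40 <63, l++
l=5 r=18: 4+37=41 <63, l++
l=6 r=18: 9+37=46 <63, l++
l=7 r=18: 12+37=49 <63, l++
l=8 r=18: 13+37=50 <63, l++
l=9 r=18: 14+37=51 <63, l++
l=10 r=18: 19+37=56 <63, l++

l=11, r=18, sum=57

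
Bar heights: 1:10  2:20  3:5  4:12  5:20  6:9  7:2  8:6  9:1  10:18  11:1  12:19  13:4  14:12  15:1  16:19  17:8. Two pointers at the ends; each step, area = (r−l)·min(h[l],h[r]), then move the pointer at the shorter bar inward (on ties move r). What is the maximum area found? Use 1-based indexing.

l=1 r=17: min(10,8)*16=128 best=128 *, r--
l=1 r=16: min(10,19)*15=150 best=150 *, l++
l=2 r=16: min(20,19)*14=266 best=266 *, r--
l=2 r=15: min(20,1)*13=13 best=266, r--
l=2 r=14: min(20,12)*12=144 best=266, r--
l=2 r=13: min(20,4)*11=44 best=266, r--
l=2 r=12: min(20,19)*10=190 best=266, r--
l=2 r=11: min(20,1)*9=9 best=266, r--
l=2 r=10: min(20,18)*8=144 best=266, r--
l=2 r=9: min(20,1)*7=7 best=266, r--
l=2 r=8: min(20,6)*6=36 best=266, r--
l=2 r=7: min(20,2)*5=10 best=266, r--
l=2 r=6: min(20,9)*4=36 best=266, r--
l=2 r=5: min(20,20)*3=60 best=266, r--
l=2 r=4: min(20,12)*2=24 best=266, r--
l=2 r=3: min(20,5)*1=5 best=266, r--

max area = 266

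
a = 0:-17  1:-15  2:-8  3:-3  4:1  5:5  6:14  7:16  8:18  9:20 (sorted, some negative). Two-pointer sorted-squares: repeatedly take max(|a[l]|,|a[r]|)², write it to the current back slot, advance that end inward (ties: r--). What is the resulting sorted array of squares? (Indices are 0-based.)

[0,9] |-17|<=|20| out[9]=400 → r--
[0,8] |-17|<=|18| out[8]=324 → r--
[0,7] |-17|>|16| out[7]=289 → l++
[1,7] |-15|<=|16| out[6]=256 → r--
[1,6] |-15|>|14| out[5]=225 → l++
[2,6] |-8|<=|14| out[4]=196 → r--
[2,5] |-8|>|5| out[3]=64 → l++
[3,5] |-3|<=|5| out[2]=25 → r--
[3,4] |-3|>|1| out[1]=9 → l++
[4,4] |1|<=|1| out[0]=1 → r--

[1, 9, 25, 64, 196, 225, 256, 289, 324, 400]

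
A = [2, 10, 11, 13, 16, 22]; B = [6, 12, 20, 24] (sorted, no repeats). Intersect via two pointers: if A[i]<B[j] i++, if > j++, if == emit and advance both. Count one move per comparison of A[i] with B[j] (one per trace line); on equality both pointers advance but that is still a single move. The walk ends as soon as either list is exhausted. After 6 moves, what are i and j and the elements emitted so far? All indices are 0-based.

i=0 j=0: 2<6, i++
i=1 j=0: 10>6, j++
i=1 j=1: 10<12, i++
i=2 j=1: 11<12, i++
i=3 j=1: 13>12, j++
i=3 j=2: 13<20, i++

i=4, j=2, emitted=[]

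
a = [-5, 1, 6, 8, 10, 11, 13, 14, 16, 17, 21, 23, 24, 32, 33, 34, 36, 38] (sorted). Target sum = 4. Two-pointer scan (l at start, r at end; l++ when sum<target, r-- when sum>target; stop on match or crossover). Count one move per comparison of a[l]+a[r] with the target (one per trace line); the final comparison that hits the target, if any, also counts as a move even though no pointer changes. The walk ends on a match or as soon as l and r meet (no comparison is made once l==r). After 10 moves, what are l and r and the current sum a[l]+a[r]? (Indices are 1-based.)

l=1, r=8, sum=9

[1,18] -5+38=33 >4 → r--
[1,17] -5+36=31 >4 → r--
[1,16] -5+34=29 >4 → r--
[1,15] -5+33=28 >4 → r--
[1,14] -5+32=27 >4 → r--
[1,13] -5+24=19 >4 → r--
[1,12] -5+23=18 >4 → r--
[1,11] -5+21=16 >4 → r--
[1,10] -5+17=12 >4 → r--
[1,9] -5+16=11 >4 → r--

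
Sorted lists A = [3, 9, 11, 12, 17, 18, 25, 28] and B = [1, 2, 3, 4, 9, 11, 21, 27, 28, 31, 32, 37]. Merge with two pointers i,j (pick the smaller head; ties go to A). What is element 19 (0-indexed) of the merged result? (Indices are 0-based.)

i=0 j=0: A[i]=3>B[j]=1 take 1, j++
i=0 j=1: A[i]=3>B[j]=2 take 2, j++
i=0 j=2: A[i]=3<=B[j]=3 take 3, i++
i=1 j=2: A[i]=9>B[j]=3 take 3, j++
i=1 j=3: A[i]=9>B[j]=4 take 4, j++
i=1 j=4: A[i]=9<=B[j]=9 take 9, i++
i=2 j=4: A[i]=11>B[j]=9 take 9, j++
i=2 j=5: A[i]=11<=B[j]=11 take 11, i++
i=3 j=5: A[i]=12>B[j]=11 take 11, j++
i=3 j=6: A[i]=12<=B[j]=21 take 12, i++
i=4 j=6: A[i]=17<=B[j]=21 take 17, i++
i=5 j=6: A[i]=18<=B[j]=21 take 18, i++
i=6 j=6: A[i]=25>B[j]=21 take 21, j++
i=6 j=7: A[i]=25<=B[j]=27 take 25, i++
i=7 j=7: A[i]=28>B[j]=27 take 27, j++
i=7 j=8: A[i]=28<=B[j]=28 take 28, i++
i=8 j=8: A done, take B[j]=28, j++
i=8 j=9: A done, take B[j]=31, j++
i=8 j=10: A done, take B[j]=32, j++
i=8 j=11: A done, take B[j]=37, j++

merged[19] = 37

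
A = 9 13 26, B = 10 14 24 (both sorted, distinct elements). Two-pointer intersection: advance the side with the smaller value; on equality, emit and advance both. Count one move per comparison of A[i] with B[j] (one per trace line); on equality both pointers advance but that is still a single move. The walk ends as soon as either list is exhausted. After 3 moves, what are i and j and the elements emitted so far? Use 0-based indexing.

[i=0,j=0] 9<10 → i++
[i=1,j=0] 13>10 → j++
[i=1,j=1] 13<14 → i++

i=2, j=1, emitted=[]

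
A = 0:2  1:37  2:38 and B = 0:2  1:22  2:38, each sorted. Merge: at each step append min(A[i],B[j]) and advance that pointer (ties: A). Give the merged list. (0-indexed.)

[2, 2, 22, 37, 38, 38]

i=0 j=0: A[i]=2<=B[j]=2 take 2, i++
i=1 j=0: A[i]=37>B[j]=2 take 2, j++
i=1 j=1: A[i]=37>B[j]=22 take 22, j++
i=1 j=2: A[i]=37<=B[j]=38 take 37, i++
i=2 j=2: A[i]=38<=B[j]=38 take 38, i++
i=3 j=2: A done, take B[j]=38, j++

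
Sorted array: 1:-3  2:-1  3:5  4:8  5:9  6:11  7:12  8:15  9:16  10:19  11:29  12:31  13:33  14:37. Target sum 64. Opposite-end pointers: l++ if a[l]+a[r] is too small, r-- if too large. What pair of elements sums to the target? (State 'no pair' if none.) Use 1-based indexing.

[1,14] -3+37=34 <64 → l++
[2,14] -1+37=36 <64 → l++
[3,14] 5+37=42 <64 → l++
[4,14] 8+37=45 <64 → l++
[5,14] 9+37=46 <64 → l++
[6,14] 11+37=48 <64 → l++
[7,14] 12+37=49 <64 → l++
[8,14] 15+37=52 <64 → l++
[9,14] 16+37=53 <64 → l++
[10,14] 19+37=56 <64 → l++
[11,14] 29+37=66 >64 → r--
[11,13] 29+33=62 <64 → l++
[12,13] 31+33=64 → found

(31, 33)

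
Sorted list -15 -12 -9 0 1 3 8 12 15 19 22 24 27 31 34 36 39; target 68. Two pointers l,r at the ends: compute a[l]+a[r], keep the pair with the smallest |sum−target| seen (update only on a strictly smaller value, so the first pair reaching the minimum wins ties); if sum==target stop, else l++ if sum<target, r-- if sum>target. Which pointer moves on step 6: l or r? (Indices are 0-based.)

l

[0,16] -15+39=24 d=44 * → l++
[1,16] -12+39=27 d=41 * → l++
[2,16] -9+39=30 d=38 * → l++
[3,16] 0+39=39 d=29 * → l++
[4,16] 1+39=40 d=28 * → l++
[5,16] 3+39=42 d=26 * → l++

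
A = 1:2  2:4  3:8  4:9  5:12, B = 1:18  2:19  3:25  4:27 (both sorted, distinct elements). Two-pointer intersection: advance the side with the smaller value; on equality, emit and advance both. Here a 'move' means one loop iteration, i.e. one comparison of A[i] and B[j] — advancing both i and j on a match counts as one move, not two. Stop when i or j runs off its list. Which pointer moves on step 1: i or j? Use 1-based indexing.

i=1 j=1: 2<18, i++

i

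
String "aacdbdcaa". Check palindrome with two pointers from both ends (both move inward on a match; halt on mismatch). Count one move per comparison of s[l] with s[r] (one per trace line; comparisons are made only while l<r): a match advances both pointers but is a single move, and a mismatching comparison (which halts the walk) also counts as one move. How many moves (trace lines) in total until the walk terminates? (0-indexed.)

[0,8] 'a'=='a' → l++,r--
[1,7] 'a'=='a' → l++,r--
[2,6] 'c'=='c' → l++,r--
[3,5] 'd'=='d' → l++,r--

4 moves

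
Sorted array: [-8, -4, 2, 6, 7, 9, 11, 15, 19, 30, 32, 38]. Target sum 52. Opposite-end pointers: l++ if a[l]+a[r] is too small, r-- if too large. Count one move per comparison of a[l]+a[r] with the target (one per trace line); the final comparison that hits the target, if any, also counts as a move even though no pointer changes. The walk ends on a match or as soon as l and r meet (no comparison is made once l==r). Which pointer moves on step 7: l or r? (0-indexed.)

l=0 r=11: -8+38=30 <52, l++
l=1 r=11: -4+38=34 <52, l++
l=2 r=11: 2+38=40 <52, l++
l=3 r=11: 6+38=44 <52, l++
l=4 r=11: 7+38=45 <52, l++
l=5 r=11: 9+38=47 <52, l++
l=6 r=11: 11+38=49 <52, l++

l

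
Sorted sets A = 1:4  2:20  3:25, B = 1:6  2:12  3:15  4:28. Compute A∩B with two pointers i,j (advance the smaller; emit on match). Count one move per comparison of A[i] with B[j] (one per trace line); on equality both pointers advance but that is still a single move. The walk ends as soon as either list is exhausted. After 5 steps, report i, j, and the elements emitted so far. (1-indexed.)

i=1 j=1: 4<6, i++
i=2 j=1: 20>6, j++
i=2 j=2: 20>12, j++
i=2 j=3: 20>15, j++
i=2 j=4: 20<28, i++

i=3, j=4, emitted=[]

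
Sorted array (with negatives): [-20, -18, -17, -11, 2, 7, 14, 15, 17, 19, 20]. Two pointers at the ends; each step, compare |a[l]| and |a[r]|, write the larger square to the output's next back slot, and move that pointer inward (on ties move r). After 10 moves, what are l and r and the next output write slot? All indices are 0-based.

[0,10] |-20|<=|20| out[10]=400 → r--
[0,9] |-20|>|19| out[9]=400 → l++
[1,9] |-18|<=|19| out[8]=361 → r--
[1,8] |-18|>|17| out[7]=324 → l++
[2,8] |-17|<=|17| out[6]=289 → r--
[2,7] |-17|>|15| out[5]=289 → l++
[3,7] |-11|<=|15| out[4]=225 → r--
[3,6] |-11|<=|14| out[3]=196 → r--
[3,5] |-11|>|7| out[2]=121 → l++
[4,5] |2|<=|7| out[1]=49 → r--

l=4, r=4, next write slot=0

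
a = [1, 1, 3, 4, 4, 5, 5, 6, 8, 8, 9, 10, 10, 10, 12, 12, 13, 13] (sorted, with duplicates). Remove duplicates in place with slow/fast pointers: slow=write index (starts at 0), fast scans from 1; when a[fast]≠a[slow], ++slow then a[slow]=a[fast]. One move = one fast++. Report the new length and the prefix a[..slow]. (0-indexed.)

(s=0,f=1) a[fast]=1=a[slow] dup → fast++
(s=0,f=2) a[fast]=3≠a[slow]=1 write a[1]=3 → slow++,fast++
(s=1,f=3) a[fast]=4≠a[slow]=3 write a[2]=4 → slow++,fast++
(s=2,f=4) a[fast]=4=a[slow] dup → fast++
(s=2,f=5) a[fast]=5≠a[slow]=4 write a[3]=5 → slow++,fast++
(s=3,f=6) a[fast]=5=a[slow] dup → fast++
(s=3,f=7) a[fast]=6≠a[slow]=5 write a[4]=6 → slow++,fast++
(s=4,f=8) a[fast]=8≠a[slow]=6 write a[5]=8 → slow++,fast++
(s=5,f=9) a[fast]=8=a[slow] dup → fast++
(s=5,f=10) a[fast]=9≠a[slow]=8 write a[6]=9 → slow++,fast++
(s=6,f=11) a[fast]=10≠a[slow]=9 write a[7]=10 → slow++,fast++
(s=7,f=12) a[fast]=10=a[slow] dup → fast++
(s=7,f=13) a[fast]=10=a[slow] dup → fast++
(s=7,f=14) a[fast]=12≠a[slow]=10 write a[8]=12 → slow++,fast++
(s=8,f=15) a[fast]=12=a[slow] dup → fast++
(s=8,f=16) a[fast]=13≠a[slow]=12 write a[9]=13 → slow++,fast++
(s=9,f=17) a[fast]=13=a[slow] dup → fast++

length 10; prefix = [1, 3, 4, 5, 6, 8, 9, 10, 12, 13]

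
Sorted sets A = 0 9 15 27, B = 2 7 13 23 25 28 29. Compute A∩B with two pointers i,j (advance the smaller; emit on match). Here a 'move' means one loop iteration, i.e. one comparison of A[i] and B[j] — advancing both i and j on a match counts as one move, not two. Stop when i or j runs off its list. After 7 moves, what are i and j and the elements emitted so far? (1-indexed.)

i=1 j=1: 0<2, i++
i=2 j=1: 9>2, j++
i=2 j=2: 9>7, j++
i=2 j=3: 9<13, i++
i=3 j=3: 15>13, j++
i=3 j=4: 15<23, i++
i=4 j=4: 27>23, j++

i=4, j=5, emitted=[]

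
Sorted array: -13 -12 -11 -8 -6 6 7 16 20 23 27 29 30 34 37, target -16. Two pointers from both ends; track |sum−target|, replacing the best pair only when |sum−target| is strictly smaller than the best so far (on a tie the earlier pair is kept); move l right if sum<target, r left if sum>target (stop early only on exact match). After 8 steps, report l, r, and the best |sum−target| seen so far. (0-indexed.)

l=0, r=6, best |Δ|=19

[0,14] -13+37=24 d=40 * → r--
[0,13] -13+34=21 d=37 * → r--
[0,12] -13+30=17 d=33 * → r--
[0,11] -13+29=16 d=32 * → r--
[0,10] -13+27=14 d=30 * → r--
[0,9] -13+23=10 d=26 * → r--
[0,8] -13+20=7 d=23 * → r--
[0,7] -13+16=3 d=19 * → r--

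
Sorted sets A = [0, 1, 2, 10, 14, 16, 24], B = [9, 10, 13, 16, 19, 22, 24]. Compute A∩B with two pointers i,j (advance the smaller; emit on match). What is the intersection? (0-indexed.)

intersection = [10, 16, 24]

[i=0,j=0] 0<9 → i++
[i=1,j=0] 1<9 → i++
[i=2,j=0] 2<9 → i++
[i=3,j=0] 10>9 → j++
[i=3,j=1] 10==10 emit → i++,j++
[i=4,j=2] 14>13 → j++
[i=4,j=3] 14<16 → i++
[i=5,j=3] 16==16 emit → i++,j++
[i=6,j=4] 24>19 → j++
[i=6,j=5] 24>22 → j++
[i=6,j=6] 24==24 emit → i++,j++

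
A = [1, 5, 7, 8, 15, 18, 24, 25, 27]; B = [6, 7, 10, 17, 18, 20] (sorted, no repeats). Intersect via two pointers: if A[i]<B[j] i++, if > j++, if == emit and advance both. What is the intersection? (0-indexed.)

i=0 j=0: 1<6, i++
i=1 j=0: 5<6, i++
i=2 j=0: 7>6, j++
i=2 j=1: 7==7 emit, i++,j++
i=3 j=2: 8<10, i++
i=4 j=2: 15>10, j++
i=4 j=3: 15<17, i++
i=5 j=3: 18>17, j++
i=5 j=4: 18==18 emit, i++,j++
i=6 j=5: 24>20, j++

intersection = [7, 18]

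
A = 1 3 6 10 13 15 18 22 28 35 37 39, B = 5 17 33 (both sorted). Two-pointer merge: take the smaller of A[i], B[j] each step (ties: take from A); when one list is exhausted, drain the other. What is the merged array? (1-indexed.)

[1, 3, 5, 6, 10, 13, 15, 17, 18, 22, 28, 33, 35, 37, 39]

i=1 j=1: A[i]=1<=B[j]=5 take 1, i++
i=2 j=1: A[i]=3<=B[j]=5 take 3, i++
i=3 j=1: A[i]=6>B[j]=5 take 5, j++
i=3 j=2: A[i]=6<=B[j]=17 take 6, i++
i=4 j=2: A[i]=10<=B[j]=17 take 10, i++
i=5 j=2: A[i]=13<=B[j]=17 take 13, i++
i=6 j=2: A[i]=15<=B[j]=17 take 15, i++
i=7 j=2: A[i]=18>B[j]=17 take 17, j++
i=7 j=3: A[i]=18<=B[j]=33 take 18, i++
i=8 j=3: A[i]=22<=B[j]=33 take 22, i++
i=9 j=3: A[i]=28<=B[j]=33 take 28, i++
i=10 j=3: A[i]=35>B[j]=33 take 33, j++
i=10 j=4: B done, take A[i]=35, i++
i=11 j=4: B done, take A[i]=37, i++
i=12 j=4: B done, take A[i]=39, i++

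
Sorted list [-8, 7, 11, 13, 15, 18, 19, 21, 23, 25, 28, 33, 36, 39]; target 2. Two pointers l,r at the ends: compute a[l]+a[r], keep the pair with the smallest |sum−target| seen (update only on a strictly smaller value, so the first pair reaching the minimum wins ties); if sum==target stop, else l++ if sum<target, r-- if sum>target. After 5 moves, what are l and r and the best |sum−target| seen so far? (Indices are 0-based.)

l=0 r=13: -8+39=31 d=29 *, r--
l=0 r=12: -8+36=28 d=26 *, r--
l=0 r=11: -8+33=25 d=23 *, r--
l=0 r=10: -8+28=20 d=18 *, r--
l=0 r=9: -8+25=17 d=15 *, r--

l=0, r=8, best |Δ|=15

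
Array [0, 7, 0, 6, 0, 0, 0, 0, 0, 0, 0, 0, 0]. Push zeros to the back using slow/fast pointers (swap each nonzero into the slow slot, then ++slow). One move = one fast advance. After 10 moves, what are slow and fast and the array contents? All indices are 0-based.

slow=2, fast=10, a=[7, 6, 0, 0, 0, 0, 0, 0, 0, 0, 0, 0, 0]

(s=0,f=0) a[fast]=0 → fast++
(s=0,f=1) a[fast]=7≠0 swap→a[0]=7 → slow++,fast++
(s=1,f=2) a[fast]=0 → fast++
(s=1,f=3) a[fast]=6≠0 swap→a[1]=6 → slow++,fast++
(s=2,f=4) a[fast]=0 → fast++
(s=2,f=5) a[fast]=0 → fast++
(s=2,f=6) a[fast]=0 → fast++
(s=2,f=7) a[fast]=0 → fast++
(s=2,f=8) a[fast]=0 → fast++
(s=2,f=9) a[fast]=0 → fast++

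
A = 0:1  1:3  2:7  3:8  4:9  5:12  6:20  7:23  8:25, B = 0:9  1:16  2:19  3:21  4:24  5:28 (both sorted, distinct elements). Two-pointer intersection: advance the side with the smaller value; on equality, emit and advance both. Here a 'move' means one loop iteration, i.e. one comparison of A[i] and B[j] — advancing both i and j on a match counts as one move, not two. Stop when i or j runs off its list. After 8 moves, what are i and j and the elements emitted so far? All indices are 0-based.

i=6, j=3, emitted=[9]

[i=0,j=0] 1<9 → i++
[i=1,j=0] 3<9 → i++
[i=2,j=0] 7<9 → i++
[i=3,j=0] 8<9 → i++
[i=4,j=0] 9==9 emit → i++,j++
[i=5,j=1] 12<16 → i++
[i=6,j=1] 20>16 → j++
[i=6,j=2] 20>19 → j++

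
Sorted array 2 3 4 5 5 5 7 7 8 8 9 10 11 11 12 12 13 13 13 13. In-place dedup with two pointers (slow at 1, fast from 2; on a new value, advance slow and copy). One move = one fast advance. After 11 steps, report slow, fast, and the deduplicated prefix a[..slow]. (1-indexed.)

slow=8, fast=13, prefix=[2, 3, 4, 5, 7, 8, 9, 10]

slow=1 fast=2: a[fast]=3≠a[slow]=2 write a[2]=3, slow++,fast++
slow=2 fast=3: a[fast]=4≠a[slow]=3 write a[3]=4, slow++,fast++
slow=3 fast=4: a[fast]=5≠a[slow]=4 write a[4]=5, slow++,fast++
slow=4 fast=5: a[fast]=5=a[slow] dup, fast++
slow=4 fast=6: a[fast]=5=a[slow] dup, fast++
slow=4 fast=7: a[fast]=7≠a[slow]=5 write a[5]=7, slow++,fast++
slow=5 fast=8: a[fast]=7=a[slow] dup, fast++
slow=5 fast=9: a[fast]=8≠a[slow]=7 write a[6]=8, slow++,fast++
slow=6 fast=10: a[fast]=8=a[slow] dup, fast++
slow=6 fast=11: a[fast]=9≠a[slow]=8 write a[7]=9, slow++,fast++
slow=7 fast=12: a[fast]=10≠a[slow]=9 write a[8]=10, slow++,fast++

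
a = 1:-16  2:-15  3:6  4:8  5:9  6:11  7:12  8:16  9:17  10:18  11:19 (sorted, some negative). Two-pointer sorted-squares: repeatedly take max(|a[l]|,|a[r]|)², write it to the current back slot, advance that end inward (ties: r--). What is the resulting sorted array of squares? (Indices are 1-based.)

l=1 r=11: |-16|<=|19| out[11]=361, r--
l=1 r=10: |-16|<=|18| out[10]=324, r--
l=1 r=9: |-16|<=|17| out[9]=289, r--
l=1 r=8: |-16|<=|16| out[8]=256, r--
l=1 r=7: |-16|>|12| out[7]=256, l++
l=2 r=7: |-15|>|12| out[6]=225, l++
l=3 r=7: |6|<=|12| out[5]=144, r--
l=3 r=6: |6|<=|11| out[4]=121, r--
l=3 r=5: |6|<=|9| out[3]=81, r--
l=3 r=4: |6|<=|8| out[2]=64, r--
l=3 r=3: |6|<=|6| out[1]=36, r--

[36, 64, 81, 121, 144, 225, 256, 256, 289, 324, 361]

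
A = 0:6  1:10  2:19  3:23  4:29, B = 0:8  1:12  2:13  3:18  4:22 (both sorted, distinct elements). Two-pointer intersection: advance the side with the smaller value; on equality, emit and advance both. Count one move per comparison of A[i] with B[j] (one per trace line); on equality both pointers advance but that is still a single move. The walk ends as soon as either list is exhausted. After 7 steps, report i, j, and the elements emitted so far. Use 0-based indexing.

i=3, j=4, emitted=[]

[i=0,j=0] 6<8 → i++
[i=1,j=0] 10>8 → j++
[i=1,j=1] 10<12 → i++
[i=2,j=1] 19>12 → j++
[i=2,j=2] 19>13 → j++
[i=2,j=3] 19>18 → j++
[i=2,j=4] 19<22 → i++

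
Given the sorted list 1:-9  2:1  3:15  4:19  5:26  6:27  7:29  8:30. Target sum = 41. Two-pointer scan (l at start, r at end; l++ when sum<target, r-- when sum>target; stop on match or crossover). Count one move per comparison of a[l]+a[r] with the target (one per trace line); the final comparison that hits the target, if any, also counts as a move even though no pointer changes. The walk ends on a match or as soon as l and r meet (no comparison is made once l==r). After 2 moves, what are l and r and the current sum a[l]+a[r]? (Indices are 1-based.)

l=3, r=8, sum=45

[1,8] -9+30=21 <41 → l++
[2,8] 1+30=31 <41 → l++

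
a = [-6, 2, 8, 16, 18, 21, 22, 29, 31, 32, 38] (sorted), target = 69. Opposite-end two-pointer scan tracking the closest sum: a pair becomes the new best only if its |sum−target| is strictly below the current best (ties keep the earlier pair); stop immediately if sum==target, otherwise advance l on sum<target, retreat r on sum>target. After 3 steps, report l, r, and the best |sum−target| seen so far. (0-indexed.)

l=0 r=10: -6+38=32 d=37 *, l++
l=1 r=10: 2+38=40 d=29 *, l++
l=2 r=10: 8+38=46 d=23 *, l++

l=3, r=10, best |Δ|=23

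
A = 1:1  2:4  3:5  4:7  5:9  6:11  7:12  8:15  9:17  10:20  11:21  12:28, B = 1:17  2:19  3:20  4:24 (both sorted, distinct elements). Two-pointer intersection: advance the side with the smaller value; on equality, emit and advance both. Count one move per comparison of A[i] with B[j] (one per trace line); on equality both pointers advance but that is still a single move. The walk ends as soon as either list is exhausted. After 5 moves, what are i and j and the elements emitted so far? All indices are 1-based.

i=6, j=1, emitted=[]

i=1 j=1: 1<17, i++
i=2 j=1: 4<17, i++
i=3 j=1: 5<17, i++
i=4 j=1: 7<17, i++
i=5 j=1: 9<17, i++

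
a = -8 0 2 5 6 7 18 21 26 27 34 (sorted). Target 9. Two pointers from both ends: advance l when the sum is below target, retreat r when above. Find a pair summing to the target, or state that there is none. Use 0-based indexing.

l=0 r=10: -8+34=26 >9, r--
l=0 r=9: -8+27=19 >9, r--
l=0 r=8: -8+26=18 >9, r--
l=0 r=7: -8+21=13 >9, r--
l=0 r=6: -8+18=10 >9, r--
l=0 r=5: -8+7=-1 <9, l++
l=1 r=5: 0+7=7 <9, l++
l=2 r=5: 2+7=9, found

(2, 7)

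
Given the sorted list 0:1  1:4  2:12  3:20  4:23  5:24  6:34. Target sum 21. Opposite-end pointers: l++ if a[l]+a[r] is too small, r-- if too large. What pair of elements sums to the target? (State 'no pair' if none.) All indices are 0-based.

(1, 20)

[0,6] 1+34=35 >21 → r--
[0,5] 1+24=25 >21 → r--
[0,4] 1+23=24 >21 → r--
[0,3] 1+20=21 → found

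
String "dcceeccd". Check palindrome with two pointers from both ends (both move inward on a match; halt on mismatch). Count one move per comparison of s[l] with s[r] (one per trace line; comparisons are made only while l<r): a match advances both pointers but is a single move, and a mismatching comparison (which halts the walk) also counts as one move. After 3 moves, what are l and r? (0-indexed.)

l=3, r=4

l=0 r=7: 'd'=='d', l++,r--
l=1 r=6: 'c'=='c', l++,r--
l=2 r=5: 'c'=='c', l++,r--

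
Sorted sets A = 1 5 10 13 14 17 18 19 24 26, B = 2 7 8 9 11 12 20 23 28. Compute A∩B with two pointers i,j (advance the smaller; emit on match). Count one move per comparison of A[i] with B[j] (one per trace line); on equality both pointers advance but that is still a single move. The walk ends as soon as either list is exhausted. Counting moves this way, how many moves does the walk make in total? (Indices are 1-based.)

i=1 j=1: 1<2, i++
i=2 j=1: 5>2, j++
i=2 j=2: 5<7, i++
i=3 j=2: 10>7, j++
i=3 j=3: 10>8, j++
i=3 j=4: 10>9, j++
i=3 j=5: 10<11, i++
i=4 j=5: 13>11, j++
i=4 j=6: 13>12, j++
i=4 j=7: 13<20, i++
i=5 j=7: 14<20, i++
i=6 j=7: 17<20, i++
i=7 j=7: 18<20, i++
i=8 j=7: 19<20, i++
i=9 j=7: 24>20, j++
i=9 j=8: 24>23, j++
i=9 j=9: 24<28, i++
i=10 j=9: 26<28, i++

18 moves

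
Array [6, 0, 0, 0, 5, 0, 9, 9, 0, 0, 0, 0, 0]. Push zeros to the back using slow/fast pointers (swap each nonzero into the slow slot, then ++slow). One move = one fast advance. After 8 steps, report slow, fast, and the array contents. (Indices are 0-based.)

slow=0 fast=0: a[fast]=6≠0 swap→a[0]=6, slow++,fast++
slow=1 fast=1: a[fast]=0, fast++
slow=1 fast=2: a[fast]=0, fast++
slow=1 fast=3: a[fast]=0, fast++
slow=1 fast=4: a[fast]=5≠0 swap→a[1]=5, slow++,fast++
slow=2 fast=5: a[fast]=0, fast++
slow=2 fast=6: a[fast]=9≠0 swap→a[2]=9, slow++,fast++
slow=3 fast=7: a[fast]=9≠0 swap→a[3]=9, slow++,fast++

slow=4, fast=8, a=[6, 5, 9, 9, 0, 0, 0, 0, 0, 0, 0, 0, 0]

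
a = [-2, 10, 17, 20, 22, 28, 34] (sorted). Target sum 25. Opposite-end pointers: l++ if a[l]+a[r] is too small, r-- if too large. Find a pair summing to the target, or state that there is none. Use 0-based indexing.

l=0 r=6: -2+34=32 >25, r--
l=0 r=5: -2+28=26 >25, r--
l=0 r=4: -2+22=20 <25, l++
l=1 r=4: 10+22=32 >25, r--
l=1 r=3: 10+20=30 >25, r--
l=1 r=2: 10+17=27 >25, r--

no pair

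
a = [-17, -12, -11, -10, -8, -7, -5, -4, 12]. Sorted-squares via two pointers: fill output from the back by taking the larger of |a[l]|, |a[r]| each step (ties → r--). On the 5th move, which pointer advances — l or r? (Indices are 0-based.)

[0,8] |-17|>|12| out[8]=289 → l++
[1,8] |-12|<=|12| out[7]=144 → r--
[1,7] |-12|>|-4| out[6]=144 → l++
[2,7] |-11|>|-4| out[5]=121 → l++
[3,7] |-10|>|-4| out[4]=100 → l++

l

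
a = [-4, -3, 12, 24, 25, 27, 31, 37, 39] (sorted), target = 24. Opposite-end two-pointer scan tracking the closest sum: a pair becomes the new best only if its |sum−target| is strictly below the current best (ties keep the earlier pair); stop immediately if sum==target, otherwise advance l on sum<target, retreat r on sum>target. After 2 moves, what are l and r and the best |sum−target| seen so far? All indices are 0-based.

[0,8] -4+39=35 d=11 * → r--
[0,7] -4+37=33 d=9 * → r--

l=0, r=6, best |Δ|=9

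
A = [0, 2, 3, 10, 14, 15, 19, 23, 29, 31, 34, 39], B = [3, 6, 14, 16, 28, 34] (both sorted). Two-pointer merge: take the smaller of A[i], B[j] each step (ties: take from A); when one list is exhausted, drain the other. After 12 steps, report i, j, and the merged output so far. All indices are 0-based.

i=0 j=0: A[i]=0<=B[j]=3 take 0, i++
i=1 j=0: A[i]=2<=B[j]=3 take 2, i++
i=2 j=0: A[i]=3<=B[j]=3 take 3, i++
i=3 j=0: A[i]=10>B[j]=3 take 3, j++
i=3 j=1: A[i]=10>B[j]=6 take 6, j++
i=3 j=2: A[i]=10<=B[j]=14 take 10, i++
i=4 j=2: A[i]=14<=B[j]=14 take 14, i++
i=5 j=2: A[i]=15>B[j]=14 take 14, j++
i=5 j=3: A[i]=15<=B[j]=16 take 15, i++
i=6 j=3: A[i]=19>B[j]=16 take 16, j++
i=6 j=4: A[i]=19<=B[j]=28 take 19, i++
i=7 j=4: A[i]=23<=B[j]=28 take 23, i++

i=8, j=4, merged so far=[0, 2, 3, 3, 6, 10, 14, 14, 15, 16, 19, 23]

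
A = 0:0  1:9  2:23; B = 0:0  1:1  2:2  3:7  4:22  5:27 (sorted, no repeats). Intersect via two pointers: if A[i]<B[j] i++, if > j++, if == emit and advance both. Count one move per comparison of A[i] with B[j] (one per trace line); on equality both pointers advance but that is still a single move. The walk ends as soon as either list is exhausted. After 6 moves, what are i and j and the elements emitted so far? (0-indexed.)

i=2, j=5, emitted=[0]

i=0 j=0: 0==0 emit, i++,j++
i=1 j=1: 9>1, j++
i=1 j=2: 9>2, j++
i=1 j=3: 9>7, j++
i=1 j=4: 9<22, i++
i=2 j=4: 23>22, j++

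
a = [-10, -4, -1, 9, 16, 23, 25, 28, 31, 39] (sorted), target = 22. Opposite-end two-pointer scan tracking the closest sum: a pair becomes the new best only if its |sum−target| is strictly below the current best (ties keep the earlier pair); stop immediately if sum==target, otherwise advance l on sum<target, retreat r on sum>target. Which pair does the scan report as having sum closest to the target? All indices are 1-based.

pair (-1, 23) with sum 22 (|Δ|=0)

l=1 r=10: -10+39=29 d=7 *, r--
l=1 r=9: -10+31=21 d=1 *, l++
l=2 r=9: -4+31=27 d=5, r--
l=2 r=8: -4+28=24 d=2, r--
l=2 r=7: -4+25=21 d=1, l++
l=3 r=7: -1+25=24 d=2, r--
l=3 r=6: -1+23=22 d=0 *, stop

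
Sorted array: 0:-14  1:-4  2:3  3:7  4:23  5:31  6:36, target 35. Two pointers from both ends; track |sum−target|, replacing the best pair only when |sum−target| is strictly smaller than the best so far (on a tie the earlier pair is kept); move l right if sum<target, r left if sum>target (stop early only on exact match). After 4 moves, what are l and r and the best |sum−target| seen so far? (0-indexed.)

l=0 r=6: -14+36=22 d=13 *, l++
l=1 r=6: -4+36=32 d=3 *, l++
l=2 r=6: 3+36=39 d=4, r--
l=2 r=5: 3+31=34 d=1 *, l++

l=3, r=5, best |Δ|=1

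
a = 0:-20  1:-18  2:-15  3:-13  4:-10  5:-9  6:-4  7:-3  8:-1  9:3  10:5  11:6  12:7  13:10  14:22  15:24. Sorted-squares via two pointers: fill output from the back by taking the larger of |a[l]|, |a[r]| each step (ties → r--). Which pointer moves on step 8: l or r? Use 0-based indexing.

l=0 r=15: |-20|<=|24| out[15]=576, r--
l=0 r=14: |-20|<=|22| out[14]=484, r--
l=0 r=13: |-20|>|10| out[13]=400, l++
l=1 r=13: |-18|>|10| out[12]=324, l++
l=2 r=13: |-15|>|10| out[11]=225, l++
l=3 r=13: |-13|>|10| out[10]=169, l++
l=4 r=13: |-10|<=|10| out[9]=100, r--
l=4 r=12: |-10|>|7| out[8]=100, l++

l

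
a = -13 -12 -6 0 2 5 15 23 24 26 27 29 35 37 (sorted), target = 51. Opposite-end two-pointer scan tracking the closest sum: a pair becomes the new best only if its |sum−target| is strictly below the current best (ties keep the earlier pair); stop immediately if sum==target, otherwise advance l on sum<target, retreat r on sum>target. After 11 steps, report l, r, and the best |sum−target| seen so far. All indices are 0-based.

[0,13] -13+37=24 d=27 * → l++
[1,13] -12+37=25 d=26 * → l++
[2,13] -6+37=31 d=20 * → l++
[3,13] 0+37=37 d=14 * → l++
[4,13] 2+37=39 d=12 * → l++
[5,13] 5+37=42 d=9 * → l++
[6,13] 15+37=52 d=1 * → r--
[6,12] 15+35=50 d=1 → l++
[7,12] 23+35=58 d=7 → r--
[7,11] 23+29=52 d=1 → r--
[7,10] 23+27=50 d=1 → l++

l=8, r=10, best |Δ|=1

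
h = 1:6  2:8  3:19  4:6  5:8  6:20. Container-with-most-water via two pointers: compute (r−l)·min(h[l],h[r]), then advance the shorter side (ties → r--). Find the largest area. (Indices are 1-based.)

[1,6] min(6,20)*5=30 best=30 * → l++
[2,6] min(8,20)*4=32 best=32 * → l++
[3,6] min(19,20)*3=57 best=57 * → l++
[4,6] min(6,20)*2=12 best=57 → l++
[5,6] min(8,20)*1=8 best=57 → l++

max area = 57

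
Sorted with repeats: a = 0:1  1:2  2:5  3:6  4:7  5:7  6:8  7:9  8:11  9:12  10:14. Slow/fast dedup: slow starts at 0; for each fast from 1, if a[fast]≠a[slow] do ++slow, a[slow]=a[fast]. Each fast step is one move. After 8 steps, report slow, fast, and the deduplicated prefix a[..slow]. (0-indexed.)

slow=0 fast=1: a[fast]=2≠a[slow]=1 write a[1]=2, slow++,fast++
slow=1 fast=2: a[fast]=5≠a[slow]=2 write a[2]=5, slow++,fast++
slow=2 fast=3: a[fast]=6≠a[slow]=5 write a[3]=6, slow++,fast++
slow=3 fast=4: a[fast]=7≠a[slow]=6 write a[4]=7, slow++,fast++
slow=4 fast=5: a[fast]=7=a[slow] dup, fast++
slow=4 fast=6: a[fast]=8≠a[slow]=7 write a[5]=8, slow++,fast++
slow=5 fast=7: a[fast]=9≠a[slow]=8 write a[6]=9, slow++,fast++
slow=6 fast=8: a[fast]=11≠a[slow]=9 write a[7]=11, slow++,fast++

slow=7, fast=9, prefix=[1, 2, 5, 6, 7, 8, 9, 11]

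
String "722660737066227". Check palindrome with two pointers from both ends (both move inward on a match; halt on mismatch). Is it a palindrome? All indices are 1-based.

palindrome

[1,15] '7'=='7' → l++,r--
[2,14] '2'=='2' → l++,r--
[3,13] '2'=='2' → l++,r--
[4,12] '6'=='6' → l++,r--
[5,11] '6'=='6' → l++,r--
[6,10] '0'=='0' → l++,r--
[7,9] '7'=='7' → l++,r--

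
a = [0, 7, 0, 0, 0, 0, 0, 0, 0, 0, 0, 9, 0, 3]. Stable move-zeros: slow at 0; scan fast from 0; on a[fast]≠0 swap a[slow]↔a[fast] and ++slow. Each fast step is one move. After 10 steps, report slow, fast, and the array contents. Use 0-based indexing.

slow=1, fast=10, a=[7, 0, 0, 0, 0, 0, 0, 0, 0, 0, 0, 9, 0, 3]

slow=0 fast=0: a[fast]=0, fast++
slow=0 fast=1: a[fast]=7≠0 swap→a[0]=7, slow++,fast++
slow=1 fast=2: a[fast]=0, fast++
slow=1 fast=3: a[fast]=0, fast++
slow=1 fast=4: a[fast]=0, fast++
slow=1 fast=5: a[fast]=0, fast++
slow=1 fast=6: a[fast]=0, fast++
slow=1 fast=7: a[fast]=0, fast++
slow=1 fast=8: a[fast]=0, fast++
slow=1 fast=9: a[fast]=0, fast++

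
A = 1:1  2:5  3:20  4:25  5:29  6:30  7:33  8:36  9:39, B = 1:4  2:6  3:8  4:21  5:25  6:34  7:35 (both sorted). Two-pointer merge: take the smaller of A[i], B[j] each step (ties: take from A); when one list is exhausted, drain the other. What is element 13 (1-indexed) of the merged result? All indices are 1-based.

[i=1,j=1] A[i]=1<=B[j]=4 take 1 → i++
[i=2,j=1] A[i]=5>B[j]=4 take 4 → j++
[i=2,j=2] A[i]=5<=B[j]=6 take 5 → i++
[i=3,j=2] A[i]=20>B[j]=6 take 6 → j++
[i=3,j=3] A[i]=20>B[j]=8 take 8 → j++
[i=3,j=4] A[i]=20<=B[j]=21 take 20 → i++
[i=4,j=4] A[i]=25>B[j]=21 take 21 → j++
[i=4,j=5] A[i]=25<=B[j]=25 take 25 → i++
[i=5,j=5] A[i]=29>B[j]=25 take 25 → j++
[i=5,j=6] A[i]=29<=B[j]=34 take 29 → i++
[i=6,j=6] A[i]=30<=B[j]=34 take 30 → i++
[i=7,j=6] A[i]=33<=B[j]=34 take 33 → i++
[i=8,j=6] A[i]=36>B[j]=34 take 34 → j++
[i=8,j=7] A[i]=36>B[j]=35 take 35 → j++
[i=8,j=8] B done, take A[i]=36 → i++
[i=9,j=8] B done, take A[i]=39 → i++

merged[13] = 34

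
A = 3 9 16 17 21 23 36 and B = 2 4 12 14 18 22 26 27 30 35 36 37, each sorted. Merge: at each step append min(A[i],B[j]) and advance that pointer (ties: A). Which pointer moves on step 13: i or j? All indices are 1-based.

i=1 j=1: A[i]=3>B[j]=2 take 2, j++
i=1 j=2: A[i]=3<=B[j]=4 take 3, i++
i=2 j=2: A[i]=9>B[j]=4 take 4, j++
i=2 j=3: A[i]=9<=B[j]=12 take 9, i++
i=3 j=3: A[i]=16>B[j]=12 take 12, j++
i=3 j=4: A[i]=16>B[j]=14 take 14, j++
i=3 j=5: A[i]=16<=B[j]=18 take 16, i++
i=4 j=5: A[i]=17<=B[j]=18 take 17, i++
i=5 j=5: A[i]=21>B[j]=18 take 18, j++
i=5 j=6: A[i]=21<=B[j]=22 take 21, i++
i=6 j=6: A[i]=23>B[j]=22 take 22, j++
i=6 j=7: A[i]=23<=B[j]=26 take 23, i++
i=7 j=7: A[i]=36>B[j]=26 take 26, j++

j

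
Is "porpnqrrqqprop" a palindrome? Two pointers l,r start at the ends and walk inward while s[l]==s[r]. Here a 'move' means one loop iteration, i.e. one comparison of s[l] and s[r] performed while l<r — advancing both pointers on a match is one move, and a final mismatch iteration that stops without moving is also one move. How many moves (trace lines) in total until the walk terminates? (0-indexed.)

5 moves

l=0 r=13: 'p'=='p', l++,r--
l=1 r=12: 'o'=='o', l++,r--
l=2 r=11: 'r'=='r', l++,r--
l=3 r=10: 'p'=='p', l++,r--
l=4 r=9: 'n'!='q', stop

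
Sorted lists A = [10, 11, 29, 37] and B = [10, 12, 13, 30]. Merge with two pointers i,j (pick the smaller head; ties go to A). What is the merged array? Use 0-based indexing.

[i=0,j=0] A[i]=10<=B[j]=10 take 10 → i++
[i=1,j=0] A[i]=11>B[j]=10 take 10 → j++
[i=1,j=1] A[i]=11<=B[j]=12 take 11 → i++
[i=2,j=1] A[i]=29>B[j]=12 take 12 → j++
[i=2,j=2] A[i]=29>B[j]=13 take 13 → j++
[i=2,j=3] A[i]=29<=B[j]=30 take 29 → i++
[i=3,j=3] A[i]=37>B[j]=30 take 30 → j++
[i=3,j=4] B done, take A[i]=37 → i++

[10, 10, 11, 12, 13, 29, 30, 37]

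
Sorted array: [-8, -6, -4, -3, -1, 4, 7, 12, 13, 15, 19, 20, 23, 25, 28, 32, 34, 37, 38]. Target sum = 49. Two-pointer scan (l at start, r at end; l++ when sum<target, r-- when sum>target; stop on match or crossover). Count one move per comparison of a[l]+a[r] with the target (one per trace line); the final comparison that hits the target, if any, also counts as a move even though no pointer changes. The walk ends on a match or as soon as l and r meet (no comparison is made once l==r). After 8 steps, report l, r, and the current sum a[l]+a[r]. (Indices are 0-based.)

l=0 r=18: -8+38=30 <49, l++
l=1 r=18: -6+38=32 <49, l++
l=2 r=18: -4+38=34 <49, l++
l=3 r=18: -3+38=35 <49, l++
l=4 r=18: -1+38=37 <49, l++
l=5 r=18: 4+38=42 <49, l++
l=6 r=18: 7+38=45 <49, l++
l=7 r=18: 12+38=50 >49, r--

l=7, r=17, sum=49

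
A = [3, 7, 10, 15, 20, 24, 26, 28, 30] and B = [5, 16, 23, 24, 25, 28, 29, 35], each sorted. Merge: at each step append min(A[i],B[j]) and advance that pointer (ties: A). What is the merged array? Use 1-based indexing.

[3, 5, 7, 10, 15, 16, 20, 23, 24, 24, 25, 26, 28, 28, 29, 30, 35]

i=1 j=1: A[i]=3<=B[j]=5 take 3, i++
i=2 j=1: A[i]=7>B[j]=5 take 5, j++
i=2 j=2: A[i]=7<=B[j]=16 take 7, i++
i=3 j=2: A[i]=10<=B[j]=16 take 10, i++
i=4 j=2: A[i]=15<=B[j]=16 take 15, i++
i=5 j=2: A[i]=20>B[j]=16 take 16, j++
i=5 j=3: A[i]=20<=B[j]=23 take 20, i++
i=6 j=3: A[i]=24>B[j]=23 take 23, j++
i=6 j=4: A[i]=24<=B[j]=24 take 24, i++
i=7 j=4: A[i]=26>B[j]=24 take 24, j++
i=7 j=5: A[i]=26>B[j]=25 take 25, j++
i=7 j=6: A[i]=26<=B[j]=28 take 26, i++
i=8 j=6: A[i]=28<=B[j]=28 take 28, i++
i=9 j=6: A[i]=30>B[j]=28 take 28, j++
i=9 j=7: A[i]=30>B[j]=29 take 29, j++
i=9 j=8: A[i]=30<=B[j]=35 take 30, i++
i=10 j=8: A done, take B[j]=35, j++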